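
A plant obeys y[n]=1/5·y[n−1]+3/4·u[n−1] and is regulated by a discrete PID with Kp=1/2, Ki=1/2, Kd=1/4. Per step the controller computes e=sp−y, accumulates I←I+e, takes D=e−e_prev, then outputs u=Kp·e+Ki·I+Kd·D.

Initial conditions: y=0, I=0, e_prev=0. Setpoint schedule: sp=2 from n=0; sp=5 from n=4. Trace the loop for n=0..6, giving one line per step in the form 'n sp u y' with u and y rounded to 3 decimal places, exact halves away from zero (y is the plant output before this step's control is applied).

0 2 2.500 0.000
1 2 0.656 1.875
2 2 2.447 0.867
3 2 1.335 2.009
4 5 6.123 1.403
5 5 2.683 4.873
6 5 5.972 2.986

(exact arithmetic carried between steps; '≈' marks a value shown rounded to 6 d.p. or computed from one; I and e_prev carry over from the previous line; the table rounds u and y to 3 d.p., halves away from zero)
n=0: y=0, sp=2, e=sp−y=2; I=2, D=e−e_prev=2; u=1/2·2+1/2·2+1/4·2=2.5; next y=1/5·0+3/4·2.5=1.875
n=1: y=1.875, sp=2, e=sp−y=0.125; I=2.125, D=e−e_prev=-1.875; u=1/2·0.125+1/2·2.125+1/4·(-1.875)=0.65625; next y=1/5·1.875+3/4·0.65625≈0.867188
n=2: y≈0.867188, sp=2, e=sp−y≈1.132813; I≈3.257813, D=e−e_prev≈1.007813; u=1/2·1.132813+1/2·3.257813+1/4·1.007813≈2.447266; next y=1/5·0.867188+3/4·2.447266≈2.008887
n=3: y≈2.008887, sp=2, e=sp−y≈-0.008887; I≈3.248926, D=e−e_prev≈-1.141699; u=1/2·(-0.008887)+1/2·3.248926+1/4·(-1.141699)≈1.334595; next y=1/5·2.008887+3/4·1.334595≈1.402723
n=4: y≈1.402723, sp=5, e=sp−y≈3.597277; I≈6.846202, D=e−e_prev≈3.606163; u=1/2·3.597277+1/2·6.846202+1/4·3.606163≈6.123280; next y=1/5·1.402723+3/4·6.123280≈4.873005
n=5: y≈4.873005, sp=5, e=sp−y≈0.126995; I≈6.973197, D=e−e_prev≈-3.470282; u=1/2·0.126995+1/2·6.973197+1/4·(-3.470282)≈2.682526; next y=1/5·4.873005+3/4·2.682526≈2.986495
n=6: y≈2.986495, sp=5, e=sp−y≈2.013505; I≈8.986702, D=e−e_prev≈1.886510; u=1/2·2.013505+1/2·8.986702+1/4·1.886510≈5.971731; next y=1/5·2.986495+3/4·5.971731≈5.076097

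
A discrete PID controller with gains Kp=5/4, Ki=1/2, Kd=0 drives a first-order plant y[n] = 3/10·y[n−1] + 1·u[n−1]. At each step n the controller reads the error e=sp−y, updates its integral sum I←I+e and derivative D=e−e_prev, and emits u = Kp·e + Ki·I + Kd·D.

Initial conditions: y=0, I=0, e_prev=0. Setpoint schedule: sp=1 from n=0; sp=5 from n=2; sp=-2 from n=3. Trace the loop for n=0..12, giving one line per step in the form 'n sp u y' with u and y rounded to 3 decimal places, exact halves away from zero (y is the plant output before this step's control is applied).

0 1 1.750 0.000
1 1 -0.813 1.750
2 5 9.378 -0.288
3 -2 -16.992 9.292
4 -2 18.481 -14.204
5 -2 -25.159 14.219
6 -2 28.178 -20.893
7 -2 -37.281 21.910
8 -2 42.846 -30.708
9 -2 -55.397 33.633
10 -2 64.932 -45.307
11 -2 -82.547 51.340
12 -2 98.132 -67.145

(exact arithmetic carried between steps; '≈' marks a value shown rounded to 6 d.p. or computed from one; I and e_prev carry over from the previous line; the table rounds u and y to 3 d.p., halves away from zero)
n=0: y=0, sp=1, e=sp−y=1; I=1, D=e−e_prev=1; u=5/4·1+1/2·1+0·1=1.75; next y=3/10·0+1·1.75=1.75
n=1: y=1.75, sp=1, e=sp−y=-0.75; I=0.25, D=e−e_prev=-1.75; u=5/4·(-0.75)+1/2·0.25+0·(-1.75)=-0.8125; next y=3/10·1.75+1·(-0.8125)=-0.2875
n=2: y=-0.2875, sp=5, e=sp−y=5.2875; I=5.5375, D=e−e_prev=6.0375; u=5/4·5.2875+1/2·5.5375+0·6.0375=9.378125; next y=3/10·(-0.2875)+1·9.378125=9.291875
n=3: y=9.291875, sp=-2, e=sp−y=-11.291875; I=-5.754375, D=e−e_prev=-16.579375; u=5/4·(-11.291875)+1/2·(-5.754375)+0·(-16.579375)≈-16.992031; next y=3/10·9.291875+1·(-16.992031)≈-14.204469
n=4: y≈-14.204469, sp=-2, e=sp−y≈12.204469; I≈6.450094, D=e−e_prev≈23.496344; u=5/4·12.204469+1/2·6.450094+0·23.496344≈18.480633; next y=3/10·(-14.204469)+1·18.480633≈14.219292
n=5: y≈14.219292, sp=-2, e=sp−y≈-16.219292; I≈-9.769198, D=e−e_prev≈-28.423761; u=5/4·(-16.219292)+1/2·(-9.769198)+0·(-28.423761)≈-25.158714; next y=3/10·14.219292+1·(-25.158714)≈-20.892927
n=6: y≈-20.892927, sp=-2, e=sp−y≈18.892927; I≈9.123728, D=e−e_prev≈35.112219; u=5/4·18.892927+1/2·9.123728+0·35.112219≈28.178023; next y=3/10·(-20.892927)+1·28.178023≈21.910145
n=7: y≈21.910145, sp=-2, e=sp−y≈-23.910145; I≈-14.786416, D=e−e_prev≈-42.803071; u=5/4·(-23.910145)+1/2·(-14.786416)+0·(-42.803071)≈-37.280889; next y=3/10·21.910145+1·(-37.280889)≈-30.707846
n=8: y≈-30.707846, sp=-2, e=sp−y≈28.707846; I≈13.921429, D=e−e_prev≈52.617990; u=5/4·28.707846+1/2·13.921429+0·52.617990≈42.845522; next y=3/10·(-30.707846)+1·42.845522≈33.633168
n=9: y≈33.633168, sp=-2, e=sp−y≈-35.633168; I≈-21.711739, D=e−e_prev≈-64.341013; u=5/4·(-35.633168)+1/2·(-21.711739)+0·(-64.341013)≈-55.397329; next y=3/10·33.633168+1·(-55.397329)≈-45.307379
n=10: y≈-45.307379, sp=-2, e=sp−y≈43.307379; I≈21.595640, D=e−e_prev≈78.940547; u=5/4·43.307379+1/2·21.595640+0·78.940547≈64.932044; next y=3/10·(-45.307379)+1·64.932044≈51.339830
n=11: y≈51.339830, sp=-2, e=sp−y≈-53.339830; I≈-31.744190, D=e−e_prev≈-96.647209; u=5/4·(-53.339830)+1/2·(-31.744190)+0·(-96.647209)≈-82.546882; next y=3/10·51.339830+1·(-82.546882)≈-67.144933
n=12: y≈-67.144933, sp=-2, e=sp−y≈65.144933; I≈33.400744, D=e−e_prev≈118.484763; u=5/4·65.144933+1/2·33.400744+0·118.484763≈98.131539; next y=3/10·(-67.144933)+1·98.131539≈77.988058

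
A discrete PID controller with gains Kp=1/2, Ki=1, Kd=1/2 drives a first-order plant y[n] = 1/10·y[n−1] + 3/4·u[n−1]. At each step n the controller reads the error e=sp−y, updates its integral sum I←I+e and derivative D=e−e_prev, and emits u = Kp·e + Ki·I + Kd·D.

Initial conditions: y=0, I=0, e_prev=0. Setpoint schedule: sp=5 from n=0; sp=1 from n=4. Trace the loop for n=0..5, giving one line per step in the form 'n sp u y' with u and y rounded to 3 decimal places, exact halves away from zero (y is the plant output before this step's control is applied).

(exact arithmetic carried between steps; '≈' marks a value shown rounded to 6 d.p. or computed from one; I and e_prev carry over from the previous line; the table rounds u and y to 3 d.p., halves away from zero)
n=0: y=0, sp=5, e=sp−y=5; I=5, D=e−e_prev=5; u=1/2·5+1·5+1/2·5=10; next y=1/10·0+3/4·10=7.5
n=1: y=7.5, sp=5, e=sp−y=-2.5; I=2.5, D=e−e_prev=-7.5; u=1/2·(-2.5)+1·2.5+1/2·(-7.5)=-2.5; next y=1/10·7.5+3/4·(-2.5)=-1.125
n=2: y=-1.125, sp=5, e=sp−y=6.125; I=8.625, D=e−e_prev=8.625; u=1/2·6.125+1·8.625+1/2·8.625=16; next y=1/10·(-1.125)+3/4·16=11.8875
n=3: y=11.8875, sp=5, e=sp−y=-6.8875; I=1.7375, D=e−e_prev=-13.0125; u=1/2·(-6.8875)+1·1.7375+1/2·(-13.0125)=-8.2125; next y=1/10·11.8875+3/4·(-8.2125)=-4.970625
n=4: y=-4.970625, sp=1, e=sp−y=5.970625; I=7.708125, D=e−e_prev=12.858125; u=1/2·5.970625+1·7.708125+1/2·12.858125=17.1225; next y=1/10·(-4.970625)+3/4·17.1225≈12.344813
n=5: y≈12.344813, sp=1, e=sp−y≈-11.344813; I≈-3.636688, D=e−e_prev≈-17.315438; u=1/2·(-11.344813)+1·(-3.636688)+1/2·(-17.315438)≈-17.966813; next y=1/10·12.344813+3/4·(-17.966813)≈-12.240628

0 5 10.000 0.000
1 5 -2.500 7.500
2 5 16.000 -1.125
3 5 -8.213 11.888
4 1 17.123 -4.971
5 1 -17.967 12.345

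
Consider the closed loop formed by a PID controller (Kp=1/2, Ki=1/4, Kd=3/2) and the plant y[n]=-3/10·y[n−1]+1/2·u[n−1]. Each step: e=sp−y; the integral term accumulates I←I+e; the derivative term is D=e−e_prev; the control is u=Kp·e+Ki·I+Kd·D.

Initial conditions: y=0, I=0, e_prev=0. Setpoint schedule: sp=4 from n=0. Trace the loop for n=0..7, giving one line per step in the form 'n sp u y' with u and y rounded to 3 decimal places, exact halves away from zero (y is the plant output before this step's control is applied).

(exact arithmetic carried between steps; '≈' marks a value shown rounded to 6 d.p. or computed from one; I and e_prev carry over from the previous line; the table rounds u and y to 3 d.p., halves away from zero)
n=0: y=0, sp=4, e=sp−y=4; I=4, D=e−e_prev=4; u=1/2·4+1/4·4+3/2·4=9; next y=-3/10·0+1/2·9=4.5
n=1: y=4.5, sp=4, e=sp−y=-0.5; I=3.5, D=e−e_prev=-4.5; u=1/2·(-0.5)+1/4·3.5+3/2·(-4.5)=-6.125; next y=-3/10·4.5+1/2·(-6.125)=-4.4125
n=2: y=-4.4125, sp=4, e=sp−y=8.4125; I=11.9125, D=e−e_prev=8.9125; u=1/2·8.4125+1/4·11.9125+3/2·8.9125=20.553125; next y=-3/10·(-4.4125)+1/2·20.553125≈11.600313
n=3: y≈11.600313, sp=4, e=sp−y≈-7.600313; I≈4.312188, D=e−e_prev≈-16.012813; u=1/2·(-7.600313)+1/4·4.312188+3/2·(-16.012813)≈-26.741328; next y=-3/10·11.600313+1/2·(-26.741328)≈-16.850758
n=4: y≈-16.850758, sp=4, e=sp−y≈20.850758; I≈25.162945, D=e−e_prev≈28.451070; u=1/2·20.850758+1/4·25.162945+3/2·28.451070≈59.392721; next y=-3/10·(-16.850758)+1/2·59.392721≈34.751588
n=5: y≈34.751588, sp=4, e=sp−y≈-30.751588; I≈-5.588642, D=e−e_prev≈-51.602346; u=1/2·(-30.751588)+1/4·(-5.588642)+3/2·(-51.602346)≈-94.176473; next y=-3/10·34.751588+1/2·(-94.176473)≈-57.513713
n=6: y≈-57.513713, sp=4, e=sp−y≈61.513713; I≈55.925070, D=e−e_prev≈92.265300; u=1/2·61.513713+1/4·55.925070+3/2·92.265300≈183.136074; next y=-3/10·(-57.513713)+1/2·183.136074≈108.822151
n=7: y≈108.822151, sp=4, e=sp−y≈-104.822151; I≈-48.897081, D=e−e_prev≈-166.335864; u=1/2·(-104.822151)+1/4·(-48.897081)+3/2·(-166.335864)≈-314.139141; next y=-3/10·108.822151+1/2·(-314.139141)≈-189.716216

0 4 9.000 0.000
1 4 -6.125 4.500
2 4 20.553 -4.413
3 4 -26.741 11.600
4 4 59.393 -16.851
5 4 -94.176 34.752
6 4 183.136 -57.514
7 4 -314.139 108.822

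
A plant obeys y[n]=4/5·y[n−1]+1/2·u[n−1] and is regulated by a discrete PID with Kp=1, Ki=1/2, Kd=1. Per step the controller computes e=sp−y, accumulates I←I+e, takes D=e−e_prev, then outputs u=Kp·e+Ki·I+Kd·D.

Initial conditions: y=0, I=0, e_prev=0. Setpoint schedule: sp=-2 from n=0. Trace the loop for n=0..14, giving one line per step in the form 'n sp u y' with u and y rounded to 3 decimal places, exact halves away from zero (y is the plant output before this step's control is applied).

(exact arithmetic carried between steps; '≈' marks a value shown rounded to 6 d.p. or computed from one; I and e_prev carry over from the previous line; the table rounds u and y to 3 d.p., halves away from zero)
n=0: y=0, sp=-2, e=sp−y=-2; I=-2, D=e−e_prev=-2; u=1·(-2)+1/2·(-2)+1·(-2)=-5; next y=4/5·0+1/2·(-5)=-2.5
n=1: y=-2.5, sp=-2, e=sp−y=0.5; I=-1.5, D=e−e_prev=2.5; u=1·0.5+1/2·(-1.5)+1·2.5=2.25; next y=4/5·(-2.5)+1/2·2.25=-0.875
n=2: y=-0.875, sp=-2, e=sp−y=-1.125; I=-2.625, D=e−e_prev=-1.625; u=1·(-1.125)+1/2·(-2.625)+1·(-1.625)=-4.0625; next y=4/5·(-0.875)+1/2·(-4.0625)=-2.73125
n=3: y=-2.73125, sp=-2, e=sp−y=0.73125; I=-1.89375, D=e−e_prev=1.85625; u=1·0.73125+1/2·(-1.89375)+1·1.85625=1.640625; next y=4/5·(-2.73125)+1/2·1.640625≈-1.364688
n=4: y≈-1.364688, sp=-2, e=sp−y≈-0.635313; I≈-2.529063, D=e−e_prev≈-1.366563; u=1·(-0.635313)+1/2·(-2.529063)+1·(-1.366563)≈-3.266406; next y=4/5·(-1.364688)+1/2·(-3.266406)≈-2.724953
n=5: y≈-2.724953, sp=-2, e=sp−y≈0.724953; I≈-1.804109, D=e−e_prev≈1.360266; u=1·0.724953+1/2·(-1.804109)+1·1.360266≈1.183164; next y=4/5·(-2.724953)+1/2·1.183164≈-1.588380
n=6: y≈-1.588380, sp=-2, e=sp−y≈-0.411620; I≈-2.215729, D=e−e_prev≈-1.136573; u=1·(-0.411620)+1/2·(-2.215729)+1·(-1.136573)≈-2.656057; next y=4/5·(-1.588380)+1/2·(-2.656057)≈-2.598733
n=7: y≈-2.598733, sp=-2, e=sp−y≈0.598733; I≈-1.616996, D=e−e_prev≈1.010352; u=1·0.598733+1/2·(-1.616996)+1·1.010352≈0.800587; next y=4/5·(-2.598733)+1/2·0.800587≈-1.678693
n=8: y≈-1.678693, sp=-2, e=sp−y≈-0.321307; I≈-1.938303, D=e−e_prev≈-0.920040; u=1·(-0.321307)+1/2·(-1.938303)+1·(-0.920040)≈-2.210499; next y=4/5·(-1.678693)+1/2·(-2.210499)≈-2.448204
n=9: y≈-2.448204, sp=-2, e=sp−y≈0.448204; I≈-1.490100, D=e−e_prev≈0.769511; u=1·0.448204+1/2·(-1.490100)+1·0.769511≈0.472665; next y=4/5·(-2.448204)+1/2·0.472665≈-1.722231
n=10: y≈-1.722231, sp=-2, e=sp−y≈-0.277769; I≈-1.767869, D=e−e_prev≈-0.725973; u=1·(-0.277769)+1/2·(-1.767869)+1·(-0.725973)≈-1.887677; next y=4/5·(-1.722231)+1/2·(-1.887677)≈-2.321623
n=11: y≈-2.321623, sp=-2, e=sp−y≈0.321623; I≈-1.446246, D=e−e_prev≈0.599392; u=1·0.321623+1/2·(-1.446246)+1·0.599392≈0.197892; next y=4/5·(-2.321623)+1/2·0.197892≈-1.758352
n=12: y≈-1.758352, sp=-2, e=sp−y≈-0.241648; I≈-1.687894, D=e−e_prev≈-0.563271; u=1·(-0.241648)+1/2·(-1.687894)+1·(-0.563271)≈-1.648866; next y=4/5·(-1.758352)+1/2·(-1.648866)≈-2.231115
n=13: y≈-2.231115, sp=-2, e=sp−y≈0.231115; I≈-1.456779, D=e−e_prev≈0.472762; u=1·0.231115+1/2·(-1.456779)+1·0.472762≈-0.024513; next y=4/5·(-2.231115)+1/2·(-0.024513)≈-1.797148
n=14: y≈-1.797148, sp=-2, e=sp−y≈-0.202852; I≈-1.659631, D=e−e_prev≈-0.433966; u=1·(-0.202852)+1/2·(-1.659631)+1·(-0.433966)≈-1.466634; next y=4/5·(-1.797148)+1/2·(-1.466634)≈-2.171035

0 -2 -5.000 0.000
1 -2 2.250 -2.500
2 -2 -4.063 -0.875
3 -2 1.641 -2.731
4 -2 -3.266 -1.365
5 -2 1.183 -2.725
6 -2 -2.656 -1.588
7 -2 0.801 -2.599
8 -2 -2.210 -1.679
9 -2 0.473 -2.448
10 -2 -1.888 -1.722
11 -2 0.198 -2.322
12 -2 -1.649 -1.758
13 -2 -0.025 -2.231
14 -2 -1.467 -1.797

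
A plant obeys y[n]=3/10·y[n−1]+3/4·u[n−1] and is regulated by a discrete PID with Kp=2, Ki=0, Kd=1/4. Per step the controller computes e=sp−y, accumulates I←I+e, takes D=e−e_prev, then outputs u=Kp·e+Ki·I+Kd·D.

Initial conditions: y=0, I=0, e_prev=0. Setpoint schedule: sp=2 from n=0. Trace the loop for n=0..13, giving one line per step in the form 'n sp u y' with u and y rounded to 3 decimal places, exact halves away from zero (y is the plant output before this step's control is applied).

0 2 4.500 0.000
1 2 -3.594 3.375
2 2 8.630 -1.683
3 2 -9.848 5.968
4 2 18.082 -5.596
5 2 -24.136 11.883
6 2 39.679 -14.537
7 2 -56.780 25.398
8 2 89.022 -34.965
9 2 -131.364 56.277
10 2 201.759 -81.640
11 2 -301.771 126.827
12 2 459.337 -188.280
13 2 -691.112 288.019

(exact arithmetic carried between steps; '≈' marks a value shown rounded to 6 d.p. or computed from one; I and e_prev carry over from the previous line; the table rounds u and y to 3 d.p., halves away from zero)
n=0: y=0, sp=2, e=sp−y=2; I=2, D=e−e_prev=2; u=2·2+0·2+1/4·2=4.5; next y=3/10·0+3/4·4.5=3.375
n=1: y=3.375, sp=2, e=sp−y=-1.375; I=0.625, D=e−e_prev=-3.375; u=2·(-1.375)+0·0.625+1/4·(-3.375)=-3.59375; next y=3/10·3.375+3/4·(-3.59375)≈-1.682813
n=2: y≈-1.682813, sp=2, e=sp−y≈3.682813; I≈4.307813, D=e−e_prev≈5.057813; u=2·3.682813+0·4.307813+1/4·5.057813≈8.630078; next y=3/10·(-1.682813)+3/4·8.630078≈5.967715
n=3: y≈5.967715, sp=2, e=sp−y≈-3.967715; I≈0.340098, D=e−e_prev≈-7.650527; u=2·(-3.967715)+0·0.340098+1/4·(-7.650527)≈-9.848062; next y=3/10·5.967715+3/4·(-9.848062)≈-5.595732
n=4: y≈-5.595732, sp=2, e=sp−y≈7.595732; I≈7.935829, D=e−e_prev≈11.563447; u=2·7.595732+0·7.935829+1/4·11.563447≈18.082325; next y=3/10·(-5.595732)+3/4·18.082325≈11.883024
n=5: y≈11.883024, sp=2, e=sp−y≈-9.883024; I≈-1.947195, D=e−e_prev≈-17.478756; u=2·(-9.883024)+0·(-1.947195)+1/4·(-17.478756)≈-24.135737; next y=3/10·11.883024+3/4·(-24.135737)≈-14.536896
n=6: y≈-14.536896, sp=2, e=sp−y≈16.536896; I≈14.589701, D=e−e_prev≈26.419920; u=2·16.536896+0·14.589701+1/4·26.419920≈39.678772; next y=3/10·(-14.536896)+3/4·39.678772≈25.398010
n=7: y≈25.398010, sp=2, e=sp−y≈-23.398010; I≈-8.808309, D=e−e_prev≈-39.934906; u=2·(-23.398010)+0·(-8.808309)+1/4·(-39.934906)≈-56.779747; next y=3/10·25.398010+3/4·(-56.779747)≈-34.965407
n=8: y≈-34.965407, sp=2, e=sp−y≈36.965407; I≈28.157098, D=e−e_prev≈60.363417; u=2·36.965407+0·28.157098+1/4·60.363417≈89.021668; next y=3/10·(-34.965407)+3/4·89.021668≈56.276629
n=9: y≈56.276629, sp=2, e=sp−y≈-54.276629; I≈-26.119531, D=e−e_prev≈-91.242036; u=2·(-54.276629)+0·(-26.119531)+1/4·(-91.242036)≈-131.363767; next y=3/10·56.276629+3/4·(-131.363767)≈-81.639836
n=10: y≈-81.639836, sp=2, e=sp−y≈83.639836; I≈57.520305, D=e−e_prev≈137.916465; u=2·83.639836+0·57.520305+1/4·137.916465≈201.758789; next y=3/10·(-81.639836)+3/4·201.758789≈126.827141
n=11: y≈126.827141, sp=2, e=sp−y≈-124.827141; I≈-67.306836, D=e−e_prev≈-208.466977; u=2·(-124.827141)+0·(-67.306836)+1/4·(-208.466977)≈-301.771026; next y=3/10·126.827141+3/4·(-301.771026)≈-188.280127
n=12: y≈-188.280127, sp=2, e=sp−y≈190.280127; I≈122.973292, D=e−e_prev≈315.107268; u=2·190.280127+0·122.973292+1/4·315.107268≈459.337072; next y=3/10·(-188.280127)+3/4·459.337072≈288.018766
n=13: y≈288.018766, sp=2, e=sp−y≈-286.018766; I≈-163.045474, D=e−e_prev≈-476.298893; u=2·(-286.018766)+0·(-163.045474)+1/4·(-476.298893)≈-691.112255; next y=3/10·288.018766+3/4·(-691.112255)≈-431.928561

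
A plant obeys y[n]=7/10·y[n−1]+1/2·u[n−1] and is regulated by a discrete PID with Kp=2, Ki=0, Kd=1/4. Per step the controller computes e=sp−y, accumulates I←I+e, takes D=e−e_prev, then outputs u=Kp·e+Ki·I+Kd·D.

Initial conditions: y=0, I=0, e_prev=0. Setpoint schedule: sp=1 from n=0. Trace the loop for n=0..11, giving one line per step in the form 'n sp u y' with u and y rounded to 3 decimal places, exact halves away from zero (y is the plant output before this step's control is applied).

(exact arithmetic carried between steps; '≈' marks a value shown rounded to 6 d.p. or computed from one; I and e_prev carry over from the previous line; the table rounds u and y to 3 d.p., halves away from zero)
n=0: y=0, sp=1, e=sp−y=1; I=1, D=e−e_prev=1; u=2·1+0·1+1/4·1=2.25; next y=7/10·0+1/2·2.25=1.125
n=1: y=1.125, sp=1, e=sp−y=-0.125; I=0.875, D=e−e_prev=-1.125; u=2·(-0.125)+0·0.875+1/4·(-1.125)=-0.53125; next y=7/10·1.125+1/2·(-0.53125)=0.521875
n=2: y=0.521875, sp=1, e=sp−y=0.478125; I=1.353125, D=e−e_prev=0.603125; u=2·0.478125+0·1.353125+1/4·0.603125≈1.107031; next y=7/10·0.521875+1/2·1.107031≈0.918828
n=3: y≈0.918828, sp=1, e=sp−y≈0.081172; I≈1.434297, D=e−e_prev≈-0.396953; u=2·0.081172+0·1.434297+1/4·(-0.396953)≈0.063105; next y=7/10·0.918828+1/2·0.063105≈0.674732
n=4: y≈0.674732, sp=1, e=sp−y≈0.325268; I≈1.759564, D=e−e_prev≈0.244096; u=2·0.325268+0·1.759564+1/4·0.244096≈0.711559; next y=7/10·0.674732+1/2·0.711559≈0.828092
n=5: y≈0.828092, sp=1, e=sp−y≈0.171908; I≈1.931472, D=e−e_prev≈-0.153360; u=2·0.171908+0·1.931472+1/4·(-0.153360)≈0.305476; next y=7/10·0.828092+1/2·0.305476≈0.732402
n=6: y≈0.732402, sp=1, e=sp−y≈0.267598; I≈2.199070, D=e−e_prev≈0.095690; u=2·0.267598+0·2.199070+1/4·0.095690≈0.559118; next y=7/10·0.732402+1/2·0.559118≈0.792241
n=7: y≈0.792241, sp=1, e=sp−y≈0.207759; I≈2.406829, D=e−e_prev≈-0.059838; u=2·0.207759+0·2.406829+1/4·(-0.059838)≈0.400559; next y=7/10·0.792241+1/2·0.400559≈0.754848
n=8: y≈0.754848, sp=1, e=sp−y≈0.245152; I≈2.651981, D=e−e_prev≈0.037392; u=2·0.245152+0·2.651981+1/4·0.037392≈0.499652; next y=7/10·0.754848+1/2·0.499652≈0.778220
n=9: y≈0.778220, sp=1, e=sp−y≈0.221780; I≈2.873762, D=e−e_prev≈-0.023372; u=2·0.221780+0·2.873762+1/4·(-0.023372)≈0.437718; next y=7/10·0.778220+1/2·0.437718≈0.763613
n=10: y≈0.763613, sp=1, e=sp−y≈0.236387; I≈3.110149, D=e−e_prev≈0.014607; u=2·0.236387+0·3.110149+1/4·0.014607≈0.476426; next y=7/10·0.763613+1/2·0.476426≈0.772742
n=11: y≈0.772742, sp=1, e=sp−y≈0.227258; I≈3.337407, D=e−e_prev≈-0.009129; u=2·0.227258+0·3.337407+1/4·(-0.009129)≈0.452234; next y=7/10·0.772742+1/2·0.452234≈0.767036

0 1 2.250 0.000
1 1 -0.531 1.125
2 1 1.107 0.522
3 1 0.063 0.919
4 1 0.712 0.675
5 1 0.305 0.828
6 1 0.559 0.732
7 1 0.401 0.792
8 1 0.500 0.755
9 1 0.438 0.778
10 1 0.476 0.764
11 1 0.452 0.773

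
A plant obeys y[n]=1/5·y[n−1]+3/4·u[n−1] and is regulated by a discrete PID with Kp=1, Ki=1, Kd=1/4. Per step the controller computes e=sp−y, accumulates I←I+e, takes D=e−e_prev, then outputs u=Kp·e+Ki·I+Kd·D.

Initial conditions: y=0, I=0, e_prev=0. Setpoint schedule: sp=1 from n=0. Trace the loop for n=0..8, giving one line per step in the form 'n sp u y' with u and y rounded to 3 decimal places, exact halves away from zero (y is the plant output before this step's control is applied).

0 1 2.250 0.000
1 1 -0.797 1.688
2 1 3.320 -0.260
3 1 -1.977 2.438
4 1 4.984 -0.995
5 1 -4.081 3.539
6 1 7.771 -2.353
7 1 -7.698 5.357
8 1 12.506 -4.702

(exact arithmetic carried between steps; '≈' marks a value shown rounded to 6 d.p. or computed from one; I and e_prev carry over from the previous line; the table rounds u and y to 3 d.p., halves away from zero)
n=0: y=0, sp=1, e=sp−y=1; I=1, D=e−e_prev=1; u=1·1+1·1+1/4·1=2.25; next y=1/5·0+3/4·2.25=1.6875
n=1: y=1.6875, sp=1, e=sp−y=-0.6875; I=0.3125, D=e−e_prev=-1.6875; u=1·(-0.6875)+1·0.3125+1/4·(-1.6875)=-0.796875; next y=1/5·1.6875+3/4·(-0.796875)≈-0.260156
n=2: y≈-0.260156, sp=1, e=sp−y≈1.260156; I≈1.572656, D=e−e_prev≈1.947656; u=1·1.260156+1·1.572656+1/4·1.947656≈3.319727; next y=1/5·(-0.260156)+3/4·3.319727≈2.437764
n=3: y≈2.437764, sp=1, e=sp−y≈-1.437764; I≈0.134893, D=e−e_prev≈-2.697920; u=1·(-1.437764)+1·0.134893+1/4·(-2.697920)≈-1.977351; next y=1/5·2.437764+3/4·(-1.977351)≈-0.995461
n=4: y≈-0.995461, sp=1, e=sp−y≈1.995461; I≈2.130353, D=e−e_prev≈3.433224; u=1·1.995461+1·2.130353+1/4·3.433224≈4.984120; next y=1/5·(-0.995461)+3/4·4.984120≈3.538998
n=5: y≈3.538998, sp=1, e=sp−y≈-2.538998; I≈-0.408645, D=e−e_prev≈-4.534458; u=1·(-2.538998)+1·(-0.408645)+1/4·(-4.534458)≈-4.081257; next y=1/5·3.538998+3/4·(-4.081257)≈-2.353143
n=6: y≈-2.353143, sp=1, e=sp−y≈3.353143; I≈2.944499, D=e−e_prev≈5.892141; u=1·3.353143+1·2.944499+1/4·5.892141≈7.770677; next y=1/5·(-2.353143)+3/4·7.770677≈5.357379
n=7: y≈5.357379, sp=1, e=sp−y≈-4.357379; I≈-1.412880, D=e−e_prev≈-7.710522; u=1·(-4.357379)+1·(-1.412880)+1/4·(-7.710522)≈-7.697890; next y=1/5·5.357379+3/4·(-7.697890)≈-4.701942
n=8: y≈-4.701942, sp=1, e=sp−y≈5.701942; I≈4.289061, D=e−e_prev≈10.059321; u=1·5.701942+1·4.289061+1/4·10.059321≈12.505833; next y=1/5·(-4.701942)+3/4·12.505833≈8.438987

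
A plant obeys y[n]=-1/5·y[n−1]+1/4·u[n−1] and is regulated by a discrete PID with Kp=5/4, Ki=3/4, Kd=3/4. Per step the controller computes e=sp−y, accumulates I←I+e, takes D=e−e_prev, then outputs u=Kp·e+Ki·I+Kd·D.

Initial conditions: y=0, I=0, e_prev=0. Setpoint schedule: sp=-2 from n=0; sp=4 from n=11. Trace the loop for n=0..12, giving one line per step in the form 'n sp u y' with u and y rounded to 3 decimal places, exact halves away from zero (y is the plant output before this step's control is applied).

(exact arithmetic carried between steps; '≈' marks a value shown rounded to 6 d.p. or computed from one; I and e_prev carry over from the previous line; the table rounds u and y to 3 d.p., halves away from zero)
n=0: y=0, sp=-2, e=sp−y=-2; I=-2, D=e−e_prev=-2; u=5/4·(-2)+3/4·(-2)+3/4·(-2)=-5.5; next y=-1/5·0+1/4·(-5.5)=-1.375
n=1: y=-1.375, sp=-2, e=sp−y=-0.625; I=-2.625, D=e−e_prev=1.375; u=5/4·(-0.625)+3/4·(-2.625)+3/4·1.375=-1.71875; next y=-1/5·(-1.375)+1/4·(-1.71875)≈-0.154688
n=2: y≈-0.154688, sp=-2, e=sp−y≈-1.845313; I≈-4.470313, D=e−e_prev≈-1.220313; u=5/4·(-1.845313)+3/4·(-4.470313)+3/4·(-1.220313)≈-6.574609; next y=-1/5·(-0.154688)+1/4·(-6.574609)≈-1.612715
n=3: y≈-1.612715, sp=-2, e=sp−y≈-0.387285; I≈-4.857598, D=e−e_prev≈1.458027; u=5/4·(-0.387285)+3/4·(-4.857598)+3/4·1.458027≈-3.033784; next y=-1/5·(-1.612715)+1/4·(-3.033784)≈-0.435903
n=4: y≈-0.435903, sp=-2, e=sp−y≈-1.564097; I≈-6.421695, D=e−e_prev≈-1.176812; u=5/4·(-1.564097)+3/4·(-6.421695)+3/4·(-1.176812)≈-7.654001; next y=-1/5·(-0.435903)+1/4·(-7.654001)≈-1.826320
n=5: y≈-1.826320, sp=-2, e=sp−y≈-0.173680; I≈-6.595375, D=e−e_prev≈1.390417; u=5/4·(-0.173680)+3/4·(-6.595375)+3/4·1.390417≈-4.120819; next y=-1/5·(-1.826320)+1/4·(-4.120819)≈-0.664941
n=6: y≈-0.664941, sp=-2, e=sp−y≈-1.335059; I≈-7.930434, D=e−e_prev≈-1.161379; u=5/4·(-1.335059)+3/4·(-7.930434)+3/4·(-1.161379)≈-8.487683; next y=-1/5·(-0.664941)+1/4·(-8.487683)≈-1.988933
n=7: y≈-1.988933, sp=-2, e=sp−y≈-0.011067; I≈-7.941501, D=e−e_prev≈1.323992; u=5/4·(-0.011067)+3/4·(-7.941501)+3/4·1.323992≈-4.976966; next y=-1/5·(-1.988933)+1/4·(-4.976966)≈-0.846455
n=8: y≈-0.846455, sp=-2, e=sp−y≈-1.153545; I≈-9.095046, D=e−e_prev≈-1.142478; u=5/4·(-1.153545)+3/4·(-9.095046)+3/4·(-1.142478)≈-9.120074; next y=-1/5·(-0.846455)+1/4·(-9.120074)≈-2.110728
n=9: y≈-2.110728, sp=-2, e=sp−y≈0.110728; I≈-8.984319, D=e−e_prev≈1.264272; u=5/4·0.110728+3/4·(-8.984319)+3/4·1.264272≈-5.651625; next y=-1/5·(-2.110728)+1/4·(-5.651625)≈-0.990761
n=10: y≈-0.990761, sp=-2, e=sp−y≈-1.009239; I≈-9.993558, D=e−e_prev≈-1.119967; u=5/4·(-1.009239)+3/4·(-9.993558)+3/4·(-1.119967)≈-9.596692; next y=-1/5·(-0.990761)+1/4·(-9.596692)≈-2.201021
n=11: y≈-2.201021, sp=4, e=sp−y≈6.201021; I≈-3.792537, D=e−e_prev≈7.210260; u=5/4·6.201021+3/4·(-3.792537)+3/4·7.210260≈10.314569; next y=-1/5·(-2.201021)+1/4·10.314569≈3.018846
n=12: y≈3.018846, sp=4, e=sp−y≈0.981154; I≈-2.811383, D=e−e_prev≈-5.219867; u=5/4·0.981154+3/4·(-2.811383)+3/4·(-5.219867)≈-4.796996; next y=-1/5·3.018846+1/4·(-4.796996)≈-1.803018

0 -2 -5.500 0.000
1 -2 -1.719 -1.375
2 -2 -6.575 -0.155
3 -2 -3.034 -1.613
4 -2 -7.654 -0.436
5 -2 -4.121 -1.826
6 -2 -8.488 -0.665
7 -2 -4.977 -1.989
8 -2 -9.120 -0.846
9 -2 -5.652 -2.111
10 -2 -9.597 -0.991
11 4 10.315 -2.201
12 4 -4.797 3.019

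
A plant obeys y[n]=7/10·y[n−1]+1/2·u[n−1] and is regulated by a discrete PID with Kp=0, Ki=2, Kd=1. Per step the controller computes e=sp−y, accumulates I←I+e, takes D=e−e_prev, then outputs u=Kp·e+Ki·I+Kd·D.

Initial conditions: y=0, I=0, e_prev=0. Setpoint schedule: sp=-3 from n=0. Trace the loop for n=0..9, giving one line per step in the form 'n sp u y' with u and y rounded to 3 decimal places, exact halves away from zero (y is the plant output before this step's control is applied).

(exact arithmetic carried between steps; '≈' marks a value shown rounded to 6 d.p. or computed from one; I and e_prev carry over from the previous line; the table rounds u and y to 3 d.p., halves away from zero)
n=0: y=0, sp=-3, e=sp−y=-3; I=-3, D=e−e_prev=-3; u=0·(-3)+2·(-3)+1·(-3)=-9; next y=7/10·0+1/2·(-9)=-4.5
n=1: y=-4.5, sp=-3, e=sp−y=1.5; I=-1.5, D=e−e_prev=4.5; u=0·1.5+2·(-1.5)+1·4.5=1.5; next y=7/10·(-4.5)+1/2·1.5=-2.4
n=2: y=-2.4, sp=-3, e=sp−y=-0.6; I=-2.1, D=e−e_prev=-2.1; u=0·(-0.6)+2·(-2.1)+1·(-2.1)=-6.3; next y=7/10·(-2.4)+1/2·(-6.3)=-4.83
n=3: y=-4.83, sp=-3, e=sp−y=1.83; I=-0.27, D=e−e_prev=2.43; u=0·1.83+2·(-0.27)+1·2.43=1.89; next y=7/10·(-4.83)+1/2·1.89=-2.436
n=4: y=-2.436, sp=-3, e=sp−y=-0.564; I=-0.834, D=e−e_prev=-2.394; u=0·(-0.564)+2·(-0.834)+1·(-2.394)=-4.062; next y=7/10·(-2.436)+1/2·(-4.062)=-3.7362
n=5: y=-3.7362, sp=-3, e=sp−y=0.7362; I=-0.0978, D=e−e_prev=1.3002; u=0·0.7362+2·(-0.0978)+1·1.3002=1.1046; next y=7/10·(-3.7362)+1/2·1.1046=-2.06304
n=6: y=-2.06304, sp=-3, e=sp−y=-0.93696; I=-1.03476, D=e−e_prev=-1.67316; u=0·(-0.93696)+2·(-1.03476)+1·(-1.67316)=-3.74268; next y=7/10·(-2.06304)+1/2·(-3.74268)=-3.315468
n=7: y=-3.315468, sp=-3, e=sp−y=0.315468; I=-0.719292, D=e−e_prev=1.252428; u=0·0.315468+2·(-0.719292)+1·1.252428=-0.186156; next y=7/10·(-3.315468)+1/2·(-0.186156)≈-2.413906
n=8: y≈-2.413906, sp=-3, e=sp−y≈-0.586094; I≈-1.305386, D=e−e_prev≈-0.901562; u=0·(-0.586094)+2·(-1.305386)+1·(-0.901562)≈-3.512335; next y=7/10·(-2.413906)+1/2·(-3.512335)≈-3.445902
n=9: y≈-3.445902, sp=-3, e=sp−y≈0.445902; I≈-0.859485, D=e−e_prev≈1.031996; u=0·0.445902+2·(-0.859485)+1·1.031996≈-0.686974; next y=7/10·(-3.445902)+1/2·(-0.686974)≈-2.755618

0 -3 -9.000 0.000
1 -3 1.500 -4.500
2 -3 -6.300 -2.400
3 -3 1.890 -4.830
4 -3 -4.062 -2.436
5 -3 1.105 -3.736
6 -3 -3.743 -2.063
7 -3 -0.186 -3.315
8 -3 -3.512 -2.414
9 -3 -0.687 -3.446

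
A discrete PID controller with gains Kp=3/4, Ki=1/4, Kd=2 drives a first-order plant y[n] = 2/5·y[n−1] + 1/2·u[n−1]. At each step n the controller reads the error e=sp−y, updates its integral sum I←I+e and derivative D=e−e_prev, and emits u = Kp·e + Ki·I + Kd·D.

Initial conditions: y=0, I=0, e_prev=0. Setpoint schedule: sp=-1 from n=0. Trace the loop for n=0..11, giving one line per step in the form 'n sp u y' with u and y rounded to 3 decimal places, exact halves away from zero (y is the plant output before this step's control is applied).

(exact arithmetic carried between steps; '≈' marks a value shown rounded to 6 d.p. or computed from one; I and e_prev carry over from the previous line; the table rounds u and y to 3 d.p., halves away from zero)
n=0: y=0, sp=-1, e=sp−y=-1; I=-1, D=e−e_prev=-1; u=3/4·(-1)+1/4·(-1)+2·(-1)=-3; next y=2/5·0+1/2·(-3)=-1.5
n=1: y=-1.5, sp=-1, e=sp−y=0.5; I=-0.5, D=e−e_prev=1.5; u=3/4·0.5+1/4·(-0.5)+2·1.5=3.25; next y=2/5·(-1.5)+1/2·3.25=1.025
n=2: y=1.025, sp=-1, e=sp−y=-2.025; I=-2.525, D=e−e_prev=-2.525; u=3/4·(-2.025)+1/4·(-2.525)+2·(-2.525)=-7.2; next y=2/5·1.025+1/2·(-7.2)=-3.19
n=3: y=-3.19, sp=-1, e=sp−y=2.19; I=-0.335, D=e−e_prev=4.215; u=3/4·2.19+1/4·(-0.335)+2·4.215=9.98875; next y=2/5·(-3.19)+1/2·9.98875=3.718375
n=4: y=3.718375, sp=-1, e=sp−y=-4.718375; I=-5.053375, D=e−e_prev=-6.908375; u=3/4·(-4.718375)+1/4·(-5.053375)+2·(-6.908375)=-18.618875; next y=2/5·3.718375+1/2·(-18.618875)≈-7.822088
n=5: y≈-7.822088, sp=-1, e=sp−y≈6.822088; I≈1.768713, D=e−e_prev≈11.540463; u=3/4·6.822088+1/4·1.768713+2·11.540463≈28.639669; next y=2/5·(-7.822088)+1/2·28.639669≈11.190999
n=6: y≈11.190999, sp=-1, e=sp−y≈-12.190999; I≈-10.422287, D=e−e_prev≈-19.013087; u=3/4·(-12.190999)+1/4·(-10.422287)+2·(-19.013087)≈-49.774995; next y=2/5·11.190999+1/2·(-49.774995)≈-20.411098
n=7: y≈-20.411098, sp=-1, e=sp−y≈19.411098; I≈8.988811, D=e−e_prev≈31.602097; u=3/4·19.411098+1/4·8.988811+2·31.602097≈80.009720; next y=2/5·(-20.411098)+1/2·80.009720≈31.840421
n=8: y≈31.840421, sp=-1, e=sp−y≈-32.840421; I≈-23.851610, D=e−e_prev≈-52.251519; u=3/4·(-32.840421)+1/4·(-23.851610)+2·(-52.251519)≈-135.096256; next y=2/5·31.840421+1/2·(-135.096256)≈-54.811960
n=9: y≈-54.811960, sp=-1, e=sp−y≈53.811960; I≈29.960349, D=e−e_prev≈86.652381; u=3/4·53.811960+1/4·29.960349+2·86.652381≈221.153818; next y=2/5·(-54.811960)+1/2·221.153818≈88.652125
n=10: y≈88.652125, sp=-1, e=sp−y≈-89.652125; I≈-59.691776, D=e−e_prev≈-143.464085; u=3/4·(-89.652125)+1/4·(-59.691776)+2·(-143.464085)≈-369.090208; next y=2/5·88.652125+1/2·(-369.090208)≈-149.084254
n=11: y≈-149.084254, sp=-1, e=sp−y≈148.084254; I≈88.392478, D=e−e_prev≈237.736379; u=3/4·148.084254+1/4·88.392478+2·237.736379≈608.634067; next y=2/5·(-149.084254)+1/2·608.634067≈244.683332

0 -1 -3.000 0.000
1 -1 3.250 -1.500
2 -1 -7.200 1.025
3 -1 9.989 -3.190
4 -1 -18.619 3.718
5 -1 28.640 -7.822
6 -1 -49.775 11.191
7 -1 80.010 -20.411
8 -1 -135.096 31.840
9 -1 221.154 -54.812
10 -1 -369.090 88.652
11 -1 608.634 -149.084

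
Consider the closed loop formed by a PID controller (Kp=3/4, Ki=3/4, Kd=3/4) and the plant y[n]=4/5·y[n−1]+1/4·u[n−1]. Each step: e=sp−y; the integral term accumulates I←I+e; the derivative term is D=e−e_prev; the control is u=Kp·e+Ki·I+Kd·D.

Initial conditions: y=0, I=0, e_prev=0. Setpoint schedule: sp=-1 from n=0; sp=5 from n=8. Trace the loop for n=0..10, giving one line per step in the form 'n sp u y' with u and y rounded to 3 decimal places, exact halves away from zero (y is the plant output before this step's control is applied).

(exact arithmetic carried between steps; '≈' marks a value shown rounded to 6 d.p. or computed from one; I and e_prev carry over from the previous line; the table rounds u and y to 3 d.p., halves away from zero)
n=0: y=0, sp=-1, e=sp−y=-1; I=-1, D=e−e_prev=-1; u=3/4·(-1)+3/4·(-1)+3/4·(-1)=-2.25; next y=4/5·0+1/4·(-2.25)=-0.5625
n=1: y=-0.5625, sp=-1, e=sp−y=-0.4375; I=-1.4375, D=e−e_prev=0.5625; u=3/4·(-0.4375)+3/4·(-1.4375)+3/4·0.5625=-0.984375; next y=4/5·(-0.5625)+1/4·(-0.984375)≈-0.696094
n=2: y≈-0.696094, sp=-1, e=sp−y≈-0.303906; I≈-1.741406, D=e−e_prev≈0.133594; u=3/4·(-0.303906)+3/4·(-1.741406)+3/4·0.133594≈-1.433789; next y=4/5·(-0.696094)+1/4·(-1.433789)≈-0.915322
n=3: y≈-0.915322, sp=-1, e=sp−y≈-0.084678; I≈-1.826084, D=e−e_prev≈0.219229; u=3/4·(-0.084678)+3/4·(-1.826084)+3/4·0.219229≈-1.268650; next y=4/5·(-0.915322)+1/4·(-1.268650)≈-1.049420
n=4: y≈-1.049420, sp=-1, e=sp−y≈0.049420; I≈-1.776664, D=e−e_prev≈0.134098; u=3/4·0.049420+3/4·(-1.776664)+3/4·0.134098≈-1.194859; next y=4/5·(-1.049420)+1/4·(-1.194859)≈-1.138251
n=5: y≈-1.138251, sp=-1, e=sp−y≈0.138251; I≈-1.638413, D=e−e_prev≈0.088831; u=3/4·0.138251+3/4·(-1.638413)+3/4·0.088831≈-1.058498; next y=4/5·(-1.138251)+1/4·(-1.058498)≈-1.175225
n=6: y≈-1.175225, sp=-1, e=sp−y≈0.175225; I≈-1.463187, D=e−e_prev≈0.036974; u=3/4·0.175225+3/4·(-1.463187)+3/4·0.036974≈-0.938241; next y=4/5·(-1.175225)+1/4·(-0.938241)≈-1.174740
n=7: y≈-1.174740, sp=-1, e=sp−y≈0.174740; I≈-1.288447, D=e−e_prev≈-0.000485; u=3/4·0.174740+3/4·(-1.288447)+3/4·(-0.000485)≈-0.835643; next y=4/5·(-1.174740)+1/4·(-0.835643)≈-1.148703
n=8: y≈-1.148703, sp=5, e=sp−y≈6.148703; I≈4.860256, D=e−e_prev≈5.973963; u=3/4·6.148703+3/4·4.860256+3/4·5.973963≈12.737192; next y=4/5·(-1.148703)+1/4·12.737192≈2.265335
n=9: y≈2.265335, sp=5, e=sp−y≈2.734665; I≈7.594921, D=e−e_prev≈-3.414039; u=3/4·2.734665+3/4·7.594921+3/4·(-3.414039)≈5.186660; next y=4/5·2.265335+1/4·5.186660≈3.108933
n=10: y≈3.108933, sp=5, e=sp−y≈1.891067; I≈9.485988, D=e−e_prev≈-0.843598; u=3/4·1.891067+3/4·9.485988+3/4·(-0.843598)≈7.900092; next y=4/5·3.108933+1/4·7.900092≈4.462170

0 -1 -2.250 0.000
1 -1 -0.984 -0.563
2 -1 -1.434 -0.696
3 -1 -1.269 -0.915
4 -1 -1.195 -1.049
5 -1 -1.058 -1.138
6 -1 -0.938 -1.175
7 -1 -0.836 -1.175
8 5 12.737 -1.149
9 5 5.187 2.265
10 5 7.900 3.109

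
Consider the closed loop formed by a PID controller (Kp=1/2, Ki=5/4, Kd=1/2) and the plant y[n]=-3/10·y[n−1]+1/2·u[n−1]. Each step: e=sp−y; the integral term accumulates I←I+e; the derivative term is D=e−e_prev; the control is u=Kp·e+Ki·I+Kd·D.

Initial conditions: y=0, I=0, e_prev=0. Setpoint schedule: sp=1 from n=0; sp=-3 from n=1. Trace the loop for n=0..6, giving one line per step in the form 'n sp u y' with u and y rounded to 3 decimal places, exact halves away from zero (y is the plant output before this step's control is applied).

0 1 2.250 0.000
1 -3 -8.531 1.125
2 -3 1.763 -4.603
3 -3 -14.545 2.263
4 -3 5.291 -7.951
5 -3 -22.836 5.031
6 -3 14.022 -12.927

(exact arithmetic carried between steps; '≈' marks a value shown rounded to 6 d.p. or computed from one; I and e_prev carry over from the previous line; the table rounds u and y to 3 d.p., halves away from zero)
n=0: y=0, sp=1, e=sp−y=1; I=1, D=e−e_prev=1; u=1/2·1+5/4·1+1/2·1=2.25; next y=-3/10·0+1/2·2.25=1.125
n=1: y=1.125, sp=-3, e=sp−y=-4.125; I=-3.125, D=e−e_prev=-5.125; u=1/2·(-4.125)+5/4·(-3.125)+1/2·(-5.125)=-8.53125; next y=-3/10·1.125+1/2·(-8.53125)=-4.603125
n=2: y=-4.603125, sp=-3, e=sp−y=1.603125; I=-1.521875, D=e−e_prev=5.728125; u=1/2·1.603125+5/4·(-1.521875)+1/2·5.728125≈1.763281; next y=-3/10·(-4.603125)+1/2·1.763281≈2.262578
n=3: y≈2.262578, sp=-3, e=sp−y≈-5.262578; I≈-6.784453, D=e−e_prev≈-6.865703; u=1/2·(-5.262578)+5/4·(-6.784453)+1/2·(-6.865703)≈-14.544707; next y=-3/10·2.262578+1/2·(-14.544707)≈-7.951127
n=4: y≈-7.951127, sp=-3, e=sp−y≈4.951127; I≈-1.833326, D=e−e_prev≈10.213705; u=1/2·4.951127+5/4·(-1.833326)+1/2·10.213705≈5.290758; next y=-3/10·(-7.951127)+1/2·5.290758≈5.030717
n=5: y≈5.030717, sp=-3, e=sp−y≈-8.030717; I≈-9.864043, D=e−e_prev≈-12.981844; u=1/2·(-8.030717)+5/4·(-9.864043)+1/2·(-12.981844)≈-22.836335; next y=-3/10·5.030717+1/2·(-22.836335)≈-12.927383
n=6: y≈-12.927383, sp=-3, e=sp−y≈9.927383; I≈0.063339, D=e−e_prev≈17.958100; u=1/2·9.927383+5/4·0.063339+1/2·17.958100≈14.021915; next y=-3/10·(-12.927383)+1/2·14.021915≈10.889172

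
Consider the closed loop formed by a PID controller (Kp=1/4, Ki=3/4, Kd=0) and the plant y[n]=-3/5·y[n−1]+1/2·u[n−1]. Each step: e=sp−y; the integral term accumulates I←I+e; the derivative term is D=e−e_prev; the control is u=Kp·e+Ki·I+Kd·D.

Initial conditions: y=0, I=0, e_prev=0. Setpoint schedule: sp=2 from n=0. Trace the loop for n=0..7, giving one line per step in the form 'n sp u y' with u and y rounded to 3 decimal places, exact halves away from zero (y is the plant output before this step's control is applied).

(exact arithmetic carried between steps; '≈' marks a value shown rounded to 6 d.p. or computed from one; I and e_prev carry over from the previous line; the table rounds u and y to 3 d.p., halves away from zero)
n=0: y=0, sp=2, e=sp−y=2; I=2, D=e−e_prev=2; u=1/4·2+3/4·2+0·2=2; next y=-3/5·0+1/2·2=1
n=1: y=1, sp=2, e=sp−y=1; I=3, D=e−e_prev=-1; u=1/4·1+3/4·3+0·(-1)=2.5; next y=-3/5·1+1/2·2.5=0.65
n=2: y=0.65, sp=2, e=sp−y=1.35; I=4.35, D=e−e_prev=0.35; u=1/4·1.35+3/4·4.35+0·0.35=3.6; next y=-3/5·0.65+1/2·3.6=1.41
n=3: y=1.41, sp=2, e=sp−y=0.59; I=4.94, D=e−e_prev=-0.76; u=1/4·0.59+3/4·4.94+0·(-0.76)=3.8525; next y=-3/5·1.41+1/2·3.8525=1.08025
n=4: y=1.08025, sp=2, e=sp−y=0.91975; I=5.85975, D=e−e_prev=0.32975; u=1/4·0.91975+3/4·5.85975+0·0.32975=4.62475; next y=-3/5·1.08025+1/2·4.62475=1.664225
n=5: y=1.664225, sp=2, e=sp−y=0.335775; I=6.195525, D=e−e_prev=-0.583975; u=1/4·0.335775+3/4·6.195525+0·(-0.583975)≈4.730588; next y=-3/5·1.664225+1/2·4.730588≈1.366759
n=6: y≈1.366759, sp=2, e=sp−y≈0.633241; I≈6.828766, D=e−e_prev≈0.297466; u=1/4·0.633241+3/4·6.828766+0·0.297466≈5.279885; next y=-3/5·1.366759+1/2·5.279885≈1.819887
n=7: y≈1.819887, sp=2, e=sp−y≈0.180113; I≈7.008879, D=e−e_prev≈-0.453129; u=1/4·0.180113+3/4·7.008879+0·(-0.453129)≈5.301687; next y=-3/5·1.819887+1/2·5.301687≈1.558911

0 2 2.000 0.000
1 2 2.500 1.000
2 2 3.600 0.650
3 2 3.853 1.410
4 2 4.625 1.080
5 2 4.731 1.664
6 2 5.280 1.367
7 2 5.302 1.820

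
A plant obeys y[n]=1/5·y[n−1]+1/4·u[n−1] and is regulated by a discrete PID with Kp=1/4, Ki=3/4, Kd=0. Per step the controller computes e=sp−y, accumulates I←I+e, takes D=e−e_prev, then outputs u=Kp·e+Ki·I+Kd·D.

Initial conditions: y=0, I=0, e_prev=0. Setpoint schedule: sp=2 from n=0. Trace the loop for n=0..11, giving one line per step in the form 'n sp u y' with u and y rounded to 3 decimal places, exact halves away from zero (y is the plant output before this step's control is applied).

(exact arithmetic carried between steps; '≈' marks a value shown rounded to 6 d.p. or computed from one; I and e_prev carry over from the previous line; the table rounds u and y to 3 d.p., halves away from zero)
n=0: y=0, sp=2, e=sp−y=2; I=2, D=e−e_prev=2; u=1/4·2+3/4·2+0·2=2; next y=1/5·0+1/4·2=0.5
n=1: y=0.5, sp=2, e=sp−y=1.5; I=3.5, D=e−e_prev=-0.5; u=1/4·1.5+3/4·3.5+0·(-0.5)=3; next y=1/5·0.5+1/4·3=0.85
n=2: y=0.85, sp=2, e=sp−y=1.15; I=4.65, D=e−e_prev=-0.35; u=1/4·1.15+3/4·4.65+0·(-0.35)=3.775; next y=1/5·0.85+1/4·3.775=1.11375
n=3: y=1.11375, sp=2, e=sp−y=0.88625; I=5.53625, D=e−e_prev=-0.26375; u=1/4·0.88625+3/4·5.53625+0·(-0.26375)=4.37375; next y=1/5·1.11375+1/4·4.37375≈1.316188
n=4: y≈1.316188, sp=2, e=sp−y≈0.683813; I≈6.220063, D=e−e_prev≈-0.202438; u=1/4·0.683813+3/4·6.220063+0·(-0.202438)≈4.836; next y=1/5·1.316188+1/4·4.836≈1.472238
n=5: y≈1.472238, sp=2, e=sp−y≈0.527763; I≈6.747825, D=e−e_prev≈-0.15605; u=1/4·0.527763+3/4·6.747825+0·(-0.15605)≈5.192809; next y=1/5·1.472238+1/4·5.192809≈1.592650
n=6: y≈1.592650, sp=2, e=sp−y≈0.407350; I≈7.155175, D=e−e_prev≈-0.120412; u=1/4·0.407350+3/4·7.155175+0·(-0.120412)≈5.468219; next y=1/5·1.592650+1/4·5.468219≈1.685585
n=7: y≈1.685585, sp=2, e=sp−y≈0.314415; I≈7.469590, D=e−e_prev≈-0.092935; u=1/4·0.314415+3/4·7.469590+0·(-0.092935)≈5.680797; next y=1/5·1.685585+1/4·5.680797≈1.757316
n=8: y≈1.757316, sp=2, e=sp−y≈0.242684; I≈7.712274, D=e−e_prev≈-0.071731; u=1/4·0.242684+3/4·7.712274+0·(-0.071731)≈5.844877; next y=1/5·1.757316+1/4·5.844877≈1.812682
n=9: y≈1.812682, sp=2, e=sp−y≈0.187318; I≈7.899592, D=e−e_prev≈-0.055366; u=1/4·0.187318+3/4·7.899592+0·(-0.055366)≈5.971523; next y=1/5·1.812682+1/4·5.971523≈1.855417
n=10: y≈1.855417, sp=2, e=sp−y≈0.144583; I≈8.044175, D=e−e_prev≈-0.042735; u=1/4·0.144583+3/4·8.044175+0·(-0.042735)≈6.069277; next y=1/5·1.855417+1/4·6.069277≈1.888403
n=11: y≈1.888403, sp=2, e=sp−y≈0.111597; I≈8.155772, D=e−e_prev≈-0.032985; u=1/4·0.111597+3/4·8.155772+0·(-0.032985)≈6.144728; next y=1/5·1.888403+1/4·6.144728≈1.913863

0 2 2.000 0.000
1 2 3.000 0.500
2 2 3.775 0.850
3 2 4.374 1.114
4 2 4.836 1.316
5 2 5.193 1.472
6 2 5.468 1.593
7 2 5.681 1.686
8 2 5.845 1.757
9 2 5.972 1.813
10 2 6.069 1.855
11 2 6.145 1.888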